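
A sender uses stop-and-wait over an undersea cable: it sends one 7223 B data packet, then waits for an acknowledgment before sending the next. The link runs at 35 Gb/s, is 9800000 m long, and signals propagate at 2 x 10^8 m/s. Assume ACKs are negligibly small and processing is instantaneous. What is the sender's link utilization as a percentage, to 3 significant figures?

t_tx = L/R = 57784/35000000000 = 1.65097e-06 s.
t_prop = 9800000/200000000 = 0.049 s; RTT = 0.098 s.
Cycle = t_tx + RTT = 0.0980017 s.
Utilization = t_tx / cycle = 1.65097e-06/0.0980017 = 0.00168 %.

0.00168 %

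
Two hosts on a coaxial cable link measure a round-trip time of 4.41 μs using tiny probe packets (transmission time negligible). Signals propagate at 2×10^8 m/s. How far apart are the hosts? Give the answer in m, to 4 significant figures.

One-way propagation = RTT/2 = 2.205 μs.
d = s × t = 200000000 × 2.205e-06 = 441.0 m.

441.0 m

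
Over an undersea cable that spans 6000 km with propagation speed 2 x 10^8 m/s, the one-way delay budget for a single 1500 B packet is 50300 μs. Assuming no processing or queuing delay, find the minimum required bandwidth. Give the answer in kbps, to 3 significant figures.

L = 12000 bits.
Propagation delay = 6000000 / 200000000 = 30000 μs.
Transmission budget = 50300 − 30000 = 20300 μs.
R ≥ L / t_tx = 12000 bits / 0.0203 s = 591 kbps.

591 kbps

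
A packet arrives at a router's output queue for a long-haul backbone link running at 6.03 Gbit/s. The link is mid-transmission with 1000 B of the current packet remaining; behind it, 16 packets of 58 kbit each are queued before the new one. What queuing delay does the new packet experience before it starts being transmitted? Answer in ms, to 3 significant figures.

0.155 ms

Each queued packet: L/R = 58000/6030000000 = 0.00961857 ms.
16 queued → 0.153897 ms.
Plus remaining 8000 bits of current packet: 0.0013267 ms.
Queuing delay = 0.155 ms.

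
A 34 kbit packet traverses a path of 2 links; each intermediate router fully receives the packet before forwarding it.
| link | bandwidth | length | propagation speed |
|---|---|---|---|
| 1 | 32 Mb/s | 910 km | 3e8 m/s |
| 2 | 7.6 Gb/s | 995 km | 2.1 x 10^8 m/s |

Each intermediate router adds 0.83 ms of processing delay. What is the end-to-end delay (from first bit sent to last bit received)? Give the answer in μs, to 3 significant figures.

9670 μs

L = 34000 bits.
Transmission delays (L/R per hop): 1062.5, 4.47368 μs; sum = 1066.97 μs.
Propagation delays (d/s per hop): 3033.33, 4738.1 μs; sum = 7771.43 μs.
Processing at 1 router(s): 1 × 0.83 ms = 830 μs.
End-to-end = 9670 μs.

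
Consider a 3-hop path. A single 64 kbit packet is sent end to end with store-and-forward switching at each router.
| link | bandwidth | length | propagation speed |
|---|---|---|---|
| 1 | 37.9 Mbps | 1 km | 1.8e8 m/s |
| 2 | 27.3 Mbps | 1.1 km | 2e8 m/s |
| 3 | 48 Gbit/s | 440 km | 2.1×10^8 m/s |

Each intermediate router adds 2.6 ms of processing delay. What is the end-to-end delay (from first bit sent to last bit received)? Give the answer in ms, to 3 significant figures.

11.3 ms

L = 64000 bits.
Transmission delays (L/R per hop): 1.68865, 2.34432, 0.00133333 ms; sum = 4.03431 ms.
Propagation delays (d/s per hop): 0.00555556, 0.0055, 2.09524 ms; sum = 2.10629 ms.
Processing at 2 router(s): 2 × 2.6 ms = 5.2 ms.
End-to-end = 11.3 ms.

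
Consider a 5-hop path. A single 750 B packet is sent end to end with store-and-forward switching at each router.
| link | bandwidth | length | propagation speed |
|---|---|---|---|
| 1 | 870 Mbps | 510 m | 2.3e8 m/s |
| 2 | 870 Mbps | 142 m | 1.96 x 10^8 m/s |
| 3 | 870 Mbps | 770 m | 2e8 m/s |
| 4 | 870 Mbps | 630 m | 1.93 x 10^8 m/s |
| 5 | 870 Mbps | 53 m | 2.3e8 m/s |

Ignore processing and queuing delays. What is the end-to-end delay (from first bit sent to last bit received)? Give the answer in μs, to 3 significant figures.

44.8 μs

L = 750 × 8 = 6000 bits.
Transmission delay per hop = L/R = 6000/870000000 = 6.89655 μs; 5 hops → 34.4828 μs.
Propagation delays (d/s per hop): 2.21739, 0.72449, 3.85, 3.26425, 0.230435 μs; sum = 10.2866 μs.
End-to-end = 44.8 μs.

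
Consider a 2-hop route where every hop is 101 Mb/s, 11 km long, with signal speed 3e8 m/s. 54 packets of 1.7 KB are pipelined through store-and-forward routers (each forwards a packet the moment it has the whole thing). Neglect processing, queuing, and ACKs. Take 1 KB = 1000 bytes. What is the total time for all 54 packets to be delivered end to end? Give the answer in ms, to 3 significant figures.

7.48 ms

Per-hop transmission t_tx = L/R = 13600/101000000 = 0.134653 ms.
Per-hop propagation t_prop = 11000/300000000 = 0.0366667 ms.
Pipeline fill: first packet needs 2·t_tx to clear all hops; remaining 53 packets each add one t_tx.
Total = (2+54-1)·t_tx + 2·t_prop = 55·0.134653 + 2·0.0366667 = 7.48 ms.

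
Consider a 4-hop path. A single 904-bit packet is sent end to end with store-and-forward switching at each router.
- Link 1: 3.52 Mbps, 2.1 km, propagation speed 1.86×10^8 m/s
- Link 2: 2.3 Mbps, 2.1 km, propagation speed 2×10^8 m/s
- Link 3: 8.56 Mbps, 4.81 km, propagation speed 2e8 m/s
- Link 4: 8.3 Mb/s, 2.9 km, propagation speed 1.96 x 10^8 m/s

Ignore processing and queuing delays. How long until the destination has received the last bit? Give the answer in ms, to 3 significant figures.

Transmission delays (L/R per hop): 0.256818, 0.393043, 0.105607, 0.108916 ms; sum = 0.864385 ms.
Propagation delays (d/s per hop): 0.0112903, 0.0105, 0.02405, 0.0147959 ms; sum = 0.0606362 ms.
End-to-end = 0.925 ms.

0.925 ms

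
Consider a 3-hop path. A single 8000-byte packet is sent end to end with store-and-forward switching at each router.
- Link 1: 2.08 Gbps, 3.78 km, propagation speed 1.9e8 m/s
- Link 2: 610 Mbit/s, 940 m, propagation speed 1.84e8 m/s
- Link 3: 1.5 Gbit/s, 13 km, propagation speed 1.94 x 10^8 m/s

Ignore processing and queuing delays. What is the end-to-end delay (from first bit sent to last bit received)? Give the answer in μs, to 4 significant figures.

270.4 μs

L = 8000 × 8 = 64000 bits.
Transmission delays (L/R per hop): 30.7692, 104.918, 42.6667 μs; sum = 178.354 μs.
Propagation delays (d/s per hop): 19.8947, 5.1087, 67.0103 μs; sum = 92.0137 μs.
End-to-end = 270.4 μs.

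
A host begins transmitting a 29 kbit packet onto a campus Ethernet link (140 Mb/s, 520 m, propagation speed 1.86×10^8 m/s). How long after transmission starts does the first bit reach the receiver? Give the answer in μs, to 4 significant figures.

First bit experiences only propagation delay: d/s = 520/186000000 = 2.796 μs.

2.796 μs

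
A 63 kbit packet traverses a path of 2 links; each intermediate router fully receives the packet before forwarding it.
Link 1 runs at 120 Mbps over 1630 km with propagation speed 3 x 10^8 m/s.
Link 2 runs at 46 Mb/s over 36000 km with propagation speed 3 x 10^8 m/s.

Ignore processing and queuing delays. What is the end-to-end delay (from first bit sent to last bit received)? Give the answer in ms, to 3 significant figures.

L = 63000 bits.
Transmission delays (L/R per hop): 0.525, 1.36957 ms; sum = 1.89457 ms.
Propagation delays (d/s per hop): 5.43333, 120 ms; sum = 125.433 ms.
End-to-end = 127 ms.

127 ms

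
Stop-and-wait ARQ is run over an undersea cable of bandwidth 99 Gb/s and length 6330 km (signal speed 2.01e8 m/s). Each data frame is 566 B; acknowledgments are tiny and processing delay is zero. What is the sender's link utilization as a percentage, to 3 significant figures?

0.0000726 %

t_tx = L/R = 4528/99000000000 = 4.57374e-08 s.
t_prop = 6330000/2.01e+08 = 0.0314925 s; RTT = 0.0629851 s.
Cycle = t_tx + RTT = 0.0629851 s.
Utilization = t_tx / cycle = 4.57374e-08/0.0629851 = 0.0000726 %.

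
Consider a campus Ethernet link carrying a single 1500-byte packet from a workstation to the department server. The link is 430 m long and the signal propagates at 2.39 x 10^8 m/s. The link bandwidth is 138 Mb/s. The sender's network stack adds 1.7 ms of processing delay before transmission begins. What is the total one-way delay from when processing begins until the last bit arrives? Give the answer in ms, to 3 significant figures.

L = 1500 × 8 = 12000 bits.
Transmission delay = L/R = 12000 / 138000000 = 0.0869565 ms.
Propagation delay = d/s = 430 m / 239000000 m/s = 0.00179916 ms.
Plus processing delay 1.7 ms = 1.7 ms.
Total = 1.79 ms.

1.79 ms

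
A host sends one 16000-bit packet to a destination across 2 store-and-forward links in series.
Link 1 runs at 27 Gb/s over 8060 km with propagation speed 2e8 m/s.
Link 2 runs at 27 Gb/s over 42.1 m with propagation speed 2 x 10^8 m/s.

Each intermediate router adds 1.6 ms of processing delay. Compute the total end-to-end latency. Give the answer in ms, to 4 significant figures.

41.90 ms

Transmission delay per hop = L/R = 16000/27000000000 = 0.000592593 ms; 2 hops → 0.00118519 ms.
Propagation delays (d/s per hop): 40.3, 0.0002105 ms; sum = 40.3002 ms.
Processing at 1 router(s): 1 × 1.6 ms = 1.6 ms.
End-to-end = 41.90 ms.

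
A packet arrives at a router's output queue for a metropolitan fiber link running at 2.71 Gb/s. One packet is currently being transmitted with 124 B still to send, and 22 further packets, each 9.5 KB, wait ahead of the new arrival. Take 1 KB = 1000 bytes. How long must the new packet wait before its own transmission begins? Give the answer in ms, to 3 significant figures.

0.617 ms

Each queued packet: L/R = 76000/2710000000 = 0.0280443 ms.
22 queued → 0.616974 ms.
Plus remaining 992 bits of current packet: 0.000366052 ms.
Queuing delay = 0.617 ms.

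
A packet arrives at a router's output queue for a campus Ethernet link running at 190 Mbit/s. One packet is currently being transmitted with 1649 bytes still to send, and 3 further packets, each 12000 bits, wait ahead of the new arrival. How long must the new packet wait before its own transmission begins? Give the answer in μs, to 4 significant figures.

Each queued packet: L/R = 12000/190000000 = 63.1579 μs.
3 queued → 189.474 μs.
Plus remaining 13192 bits of current packet: 69.4316 μs.
Queuing delay = 258.9 μs.

258.9 μs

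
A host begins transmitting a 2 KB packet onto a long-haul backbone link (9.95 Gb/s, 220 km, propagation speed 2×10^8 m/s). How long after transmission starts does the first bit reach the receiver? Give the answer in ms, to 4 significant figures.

1.100 ms

First bit experiences only propagation delay: d/s = 220000/200000000 = 1.100 ms.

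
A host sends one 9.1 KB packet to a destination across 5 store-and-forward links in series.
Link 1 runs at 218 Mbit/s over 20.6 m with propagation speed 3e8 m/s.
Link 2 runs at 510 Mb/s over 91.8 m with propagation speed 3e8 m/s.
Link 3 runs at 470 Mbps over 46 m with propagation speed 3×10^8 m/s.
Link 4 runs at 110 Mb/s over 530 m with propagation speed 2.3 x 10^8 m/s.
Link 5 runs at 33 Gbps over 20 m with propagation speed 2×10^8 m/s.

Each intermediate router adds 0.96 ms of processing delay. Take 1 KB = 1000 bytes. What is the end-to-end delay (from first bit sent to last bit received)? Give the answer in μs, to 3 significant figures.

5140 μs

L = 72800 bits.
Transmission delays (L/R per hop): 333.945, 142.745, 154.894, 661.818, 2.20606 μs; sum = 1295.61 μs.
Propagation delays (d/s per hop): 0.0686667, 0.306, 0.153333, 2.30435, 0.1 μs; sum = 2.93235 μs.
Processing at 4 router(s): 4 × 0.96 ms = 3840 μs.
End-to-end = 5140 μs.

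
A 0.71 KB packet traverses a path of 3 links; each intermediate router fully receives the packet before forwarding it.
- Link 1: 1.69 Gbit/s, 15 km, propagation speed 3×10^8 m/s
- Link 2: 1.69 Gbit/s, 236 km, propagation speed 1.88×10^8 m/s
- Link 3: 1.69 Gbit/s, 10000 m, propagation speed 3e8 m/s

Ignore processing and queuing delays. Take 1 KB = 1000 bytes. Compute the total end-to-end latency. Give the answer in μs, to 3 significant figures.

L = 5680 bits.
Transmission delay per hop = L/R = 5680/1690000000 = 3.36095 μs; 3 hops → 10.0828 μs.
Propagation delays (d/s per hop): 50, 1255.32, 33.3333 μs; sum = 1338.65 μs.
End-to-end = 1350 μs.

1350 μs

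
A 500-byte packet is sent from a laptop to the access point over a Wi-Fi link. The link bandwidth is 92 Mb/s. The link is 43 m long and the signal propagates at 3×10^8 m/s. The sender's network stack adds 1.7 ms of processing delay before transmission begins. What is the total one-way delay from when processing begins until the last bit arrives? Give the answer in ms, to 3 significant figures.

1.74 ms

L = 500 × 8 = 4000 bits.
Transmission delay = L/R = 4000 / 92000000 = 0.0434783 ms.
Propagation delay = d/s = 43 m / 300000000 m/s = 0.000143333 ms.
Plus processing delay 1.7 ms = 1.7 ms.
Total = 1.74 ms.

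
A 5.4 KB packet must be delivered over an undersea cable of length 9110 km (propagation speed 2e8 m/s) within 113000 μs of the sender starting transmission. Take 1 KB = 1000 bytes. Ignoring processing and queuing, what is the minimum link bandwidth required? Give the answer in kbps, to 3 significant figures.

L = 43200 bits.
Propagation delay = 9110000 / 200000000 = 45550 μs.
Transmission budget = 113000 − 45550 = 67450 μs.
R ≥ L / t_tx = 43200 bits / 0.06745 s = 640 kbps.

640 kbps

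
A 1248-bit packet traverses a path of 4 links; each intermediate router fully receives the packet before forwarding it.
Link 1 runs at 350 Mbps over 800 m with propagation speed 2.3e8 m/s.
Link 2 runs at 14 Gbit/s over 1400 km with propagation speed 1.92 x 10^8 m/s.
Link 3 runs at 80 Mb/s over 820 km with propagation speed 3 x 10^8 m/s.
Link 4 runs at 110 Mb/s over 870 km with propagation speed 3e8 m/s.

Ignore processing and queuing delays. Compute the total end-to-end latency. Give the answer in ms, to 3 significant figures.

13.0 ms

Transmission delays (L/R per hop): 0.00356571, 8.91429e-05, 0.0156, 0.0113455 ms; sum = 0.0306003 ms.
Propagation delays (d/s per hop): 0.00347826, 7.29167, 2.73333, 2.9 ms; sum = 12.9285 ms.
End-to-end = 13.0 ms.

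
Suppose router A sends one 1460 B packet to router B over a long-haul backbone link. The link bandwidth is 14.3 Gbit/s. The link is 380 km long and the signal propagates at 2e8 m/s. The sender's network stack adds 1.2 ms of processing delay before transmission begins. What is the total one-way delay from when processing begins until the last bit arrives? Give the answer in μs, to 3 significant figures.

L = 1460 × 8 = 11680 bits.
Transmission delay = L/R = 11680 / 14300000000 = 0.816783 μs.
Propagation delay = d/s = 380000 m / 200000000 m/s = 1900 μs.
Plus processing delay 1.2 ms = 1200 μs.
Total = 3100 μs.

3100 μs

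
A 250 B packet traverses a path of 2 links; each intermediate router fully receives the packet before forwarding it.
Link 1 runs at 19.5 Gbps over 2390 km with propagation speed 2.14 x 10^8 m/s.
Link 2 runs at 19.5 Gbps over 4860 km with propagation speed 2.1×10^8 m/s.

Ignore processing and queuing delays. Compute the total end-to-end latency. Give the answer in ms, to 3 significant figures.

34.3 ms

L = 250 × 8 = 2000 bits.
Transmission delay per hop = L/R = 2000/19500000000 = 0.000102564 ms; 2 hops → 0.000205128 ms.
Propagation delays (d/s per hop): 11.1682, 23.1429 ms; sum = 34.3111 ms.
End-to-end = 34.3 ms.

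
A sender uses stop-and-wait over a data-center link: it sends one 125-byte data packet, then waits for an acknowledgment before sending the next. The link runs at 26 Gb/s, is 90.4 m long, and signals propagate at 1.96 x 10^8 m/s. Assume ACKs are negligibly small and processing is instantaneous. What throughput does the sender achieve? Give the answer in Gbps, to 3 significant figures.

t_tx = L/R = 1000/26000000000 = 3.84615e-08 s.
t_prop = 90.4/196000000 = 4.61224e-07 s; RTT = 9.22449e-07 s.
Cycle = t_tx + RTT = 9.60911e-07 s.
Throughput = L / cycle = 1000 / 9.60911e-07 = 1.04 Gbps.

1.04 Gbps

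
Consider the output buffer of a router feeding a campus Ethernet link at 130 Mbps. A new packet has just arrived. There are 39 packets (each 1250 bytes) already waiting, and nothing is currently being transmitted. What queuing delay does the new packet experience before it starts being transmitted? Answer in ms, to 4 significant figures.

Each queued packet: L/R = 10000/130000000 = 0.0769231 ms.
39 queued → 3 ms.
Queuing delay = 3.000 ms.

3.000 ms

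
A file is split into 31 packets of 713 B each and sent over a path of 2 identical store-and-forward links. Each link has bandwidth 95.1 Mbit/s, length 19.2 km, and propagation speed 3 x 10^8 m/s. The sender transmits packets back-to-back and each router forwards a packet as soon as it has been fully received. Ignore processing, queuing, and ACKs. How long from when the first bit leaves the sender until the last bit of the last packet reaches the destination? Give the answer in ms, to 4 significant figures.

2.047 ms

Per-hop transmission t_tx = L/R = 5704/95100000 = 0.059979 ms.
Per-hop propagation t_prop = 19200/300000000 = 0.064 ms.
Pipeline fill: first packet needs 2·t_tx to clear all hops; remaining 30 packets each add one t_tx.
Total = (2+31-1)·t_tx + 2·t_prop = 32·0.059979 + 2·0.064 = 2.047 ms.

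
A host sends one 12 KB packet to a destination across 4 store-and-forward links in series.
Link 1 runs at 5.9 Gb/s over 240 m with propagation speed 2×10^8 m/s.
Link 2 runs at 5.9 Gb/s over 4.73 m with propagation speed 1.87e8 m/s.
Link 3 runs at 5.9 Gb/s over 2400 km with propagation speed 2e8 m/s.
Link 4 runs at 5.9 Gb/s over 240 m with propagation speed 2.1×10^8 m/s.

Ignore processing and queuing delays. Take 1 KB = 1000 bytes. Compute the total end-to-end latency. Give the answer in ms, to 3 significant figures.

L = 96000 bits.
Transmission delay per hop = L/R = 96000/5900000000 = 0.0162712 ms; 4 hops → 0.0650847 ms.
Propagation delays (d/s per hop): 0.0012, 2.52941e-05, 12, 0.00114286 ms; sum = 12.0024 ms.
End-to-end = 12.1 ms.

12.1 ms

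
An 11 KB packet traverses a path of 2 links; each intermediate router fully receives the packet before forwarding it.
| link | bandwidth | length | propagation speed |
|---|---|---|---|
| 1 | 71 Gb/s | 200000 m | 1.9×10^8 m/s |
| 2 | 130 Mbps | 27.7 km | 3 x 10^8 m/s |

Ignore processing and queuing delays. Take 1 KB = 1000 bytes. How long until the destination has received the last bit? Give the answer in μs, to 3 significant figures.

1820 μs

L = 88000 bits.
Transmission delays (L/R per hop): 1.23944, 676.923 μs; sum = 678.163 μs.
Propagation delays (d/s per hop): 1052.63, 92.3333 μs; sum = 1144.96 μs.
End-to-end = 1820 μs.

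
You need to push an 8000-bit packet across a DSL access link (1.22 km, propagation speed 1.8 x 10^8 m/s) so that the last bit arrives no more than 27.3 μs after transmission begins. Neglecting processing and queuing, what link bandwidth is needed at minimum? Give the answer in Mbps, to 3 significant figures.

390 Mbps

Propagation delay = 1220 / 180000000 = 6.77778 μs.
Transmission budget = 27.3 − 6.77778 = 20.5222 μs.
R ≥ L / t_tx = 8000 bits / 2.05222e-05 s = 390 Mbps.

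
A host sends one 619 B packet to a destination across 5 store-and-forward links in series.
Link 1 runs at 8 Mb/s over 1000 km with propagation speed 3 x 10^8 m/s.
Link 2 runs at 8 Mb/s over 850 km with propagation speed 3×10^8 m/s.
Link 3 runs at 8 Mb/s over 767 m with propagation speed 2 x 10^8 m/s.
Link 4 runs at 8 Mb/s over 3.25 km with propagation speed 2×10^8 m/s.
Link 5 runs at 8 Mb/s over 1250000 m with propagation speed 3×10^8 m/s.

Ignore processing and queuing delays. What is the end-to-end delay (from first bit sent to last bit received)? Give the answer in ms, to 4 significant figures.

L = 619 × 8 = 4952 bits.
Transmission delay per hop = L/R = 4952/8000000 = 0.619 ms; 5 hops → 3.095 ms.
Propagation delays (d/s per hop): 3.33333, 2.83333, 0.003835, 0.01625, 4.16667 ms; sum = 10.3534 ms.
End-to-end = 13.45 ms.

13.45 ms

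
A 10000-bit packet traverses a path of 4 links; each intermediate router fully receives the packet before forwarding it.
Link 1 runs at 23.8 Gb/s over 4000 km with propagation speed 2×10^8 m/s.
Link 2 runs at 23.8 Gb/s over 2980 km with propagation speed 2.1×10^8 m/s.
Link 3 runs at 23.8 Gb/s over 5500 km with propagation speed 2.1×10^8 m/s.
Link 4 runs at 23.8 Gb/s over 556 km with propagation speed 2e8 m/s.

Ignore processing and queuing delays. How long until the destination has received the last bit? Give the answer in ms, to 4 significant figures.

63.16 ms

Transmission delay per hop = L/R = 10000/23800000000 = 0.000420168 ms; 4 hops → 0.00168067 ms.
Propagation delays (d/s per hop): 20, 14.1905, 26.1905, 2.78 ms; sum = 63.161 ms.
End-to-end = 63.16 ms.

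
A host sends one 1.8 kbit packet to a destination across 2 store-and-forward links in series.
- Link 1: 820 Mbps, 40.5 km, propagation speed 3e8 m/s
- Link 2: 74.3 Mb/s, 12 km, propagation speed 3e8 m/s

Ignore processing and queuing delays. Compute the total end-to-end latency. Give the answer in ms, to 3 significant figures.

0.201 ms

L = 1800 bits.
Transmission delays (L/R per hop): 0.00219512, 0.0242261 ms; sum = 0.0264212 ms.
Propagation delays (d/s per hop): 0.135, 0.04 ms; sum = 0.175 ms.
End-to-end = 0.201 ms.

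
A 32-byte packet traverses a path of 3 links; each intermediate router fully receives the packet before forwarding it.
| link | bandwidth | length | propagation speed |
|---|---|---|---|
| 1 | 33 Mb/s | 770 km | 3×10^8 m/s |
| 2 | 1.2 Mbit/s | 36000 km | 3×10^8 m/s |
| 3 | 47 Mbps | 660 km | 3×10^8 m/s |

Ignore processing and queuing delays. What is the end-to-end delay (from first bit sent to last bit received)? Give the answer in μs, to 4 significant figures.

L = 32 × 8 = 256 bits.
Transmission delays (L/R per hop): 7.75758, 213.333, 5.44681 μs; sum = 226.538 μs.
Propagation delays (d/s per hop): 2566.67, 120000, 2200 μs; sum = 124767 μs.
End-to-end = 125000 μs.

125000 μs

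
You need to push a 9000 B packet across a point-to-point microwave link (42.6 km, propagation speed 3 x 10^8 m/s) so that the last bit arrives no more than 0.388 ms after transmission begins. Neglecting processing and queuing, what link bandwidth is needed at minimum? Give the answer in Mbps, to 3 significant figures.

293 Mbps

L = 72000 bits.
Propagation delay = 42600 / 300000000 = 0.142 ms.
Transmission budget = 0.388 − 0.142 = 0.246 ms.
R ≥ L / t_tx = 72000 bits / 0.000246 s = 293 Mbps.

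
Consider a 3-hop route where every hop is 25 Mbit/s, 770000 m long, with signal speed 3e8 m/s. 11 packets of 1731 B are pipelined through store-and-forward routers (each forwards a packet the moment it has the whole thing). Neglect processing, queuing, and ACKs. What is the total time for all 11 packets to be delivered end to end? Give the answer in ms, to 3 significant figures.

14.9 ms

Per-hop transmission t_tx = L/R = 13848/25000000 = 0.55392 ms.
Per-hop propagation t_prop = 770000/300000000 = 2.56667 ms.
Pipeline fill: first packet needs 3·t_tx to clear all hops; remaining 10 packets each add one t_tx.
Total = (3+11-1)·t_tx + 3·t_prop = 13·0.55392 + 3·2.56667 = 14.9 ms.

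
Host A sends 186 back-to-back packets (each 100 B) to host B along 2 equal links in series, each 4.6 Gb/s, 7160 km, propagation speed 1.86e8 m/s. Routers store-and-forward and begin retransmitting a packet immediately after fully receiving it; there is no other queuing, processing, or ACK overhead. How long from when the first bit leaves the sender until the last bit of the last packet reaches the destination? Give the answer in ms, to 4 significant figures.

Per-hop transmission t_tx = L/R = 800/4600000000 = 0.000173913 ms.
Per-hop propagation t_prop = 7160000/186000000 = 38.4946 ms.
Pipeline fill: first packet needs 2·t_tx to clear all hops; remaining 185 packets each add one t_tx.
Total = (2+186-1)·t_tx + 2·t_prop = 187·0.000173913 + 2·38.4946 = 77.02 ms.

77.02 ms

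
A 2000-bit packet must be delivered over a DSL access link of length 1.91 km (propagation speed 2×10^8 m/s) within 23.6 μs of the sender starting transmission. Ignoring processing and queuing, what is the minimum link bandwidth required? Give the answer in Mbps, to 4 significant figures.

142.3 Mbps

Propagation delay = 1910 / 200000000 = 9.55 μs.
Transmission budget = 23.6 − 9.55 = 14.05 μs.
R ≥ L / t_tx = 2000 bits / 1.405e-05 s = 142.3 Mbps.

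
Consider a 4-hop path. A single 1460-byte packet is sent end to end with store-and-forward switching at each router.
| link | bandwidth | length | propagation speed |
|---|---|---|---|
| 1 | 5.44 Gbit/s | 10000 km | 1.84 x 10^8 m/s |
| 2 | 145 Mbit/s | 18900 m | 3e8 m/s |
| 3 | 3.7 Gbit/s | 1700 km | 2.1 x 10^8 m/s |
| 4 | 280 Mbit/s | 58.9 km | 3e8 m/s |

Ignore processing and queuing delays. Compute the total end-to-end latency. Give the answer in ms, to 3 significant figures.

L = 1460 × 8 = 11680 bits.
Transmission delays (L/R per hop): 0.00214706, 0.0805517, 0.00315676, 0.0417143 ms; sum = 0.12757 ms.
Propagation delays (d/s per hop): 54.3478, 0.063, 8.09524, 0.196333 ms; sum = 62.7024 ms.
End-to-end = 62.8 ms.

62.8 ms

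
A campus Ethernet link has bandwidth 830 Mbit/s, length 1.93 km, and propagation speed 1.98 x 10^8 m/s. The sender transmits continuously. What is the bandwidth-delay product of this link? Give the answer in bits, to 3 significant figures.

Propagation delay = 1930 / 198000000 = 9.74747e-06 s.
BDP = R × t_prop = 830000000 × 9.74747e-06 = 8090.4 bits.

8090 bits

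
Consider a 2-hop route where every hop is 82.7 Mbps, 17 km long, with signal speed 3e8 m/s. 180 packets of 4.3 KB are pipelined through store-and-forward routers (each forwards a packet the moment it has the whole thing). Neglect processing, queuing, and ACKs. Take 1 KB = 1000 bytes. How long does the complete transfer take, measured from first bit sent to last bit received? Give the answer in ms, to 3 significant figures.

75.4 ms

Per-hop transmission t_tx = L/R = 34400/82700000 = 0.415961 ms.
Per-hop propagation t_prop = 17000/300000000 = 0.0566667 ms.
Pipeline fill: first packet needs 2·t_tx to clear all hops; remaining 179 packets each add one t_tx.
Total = (2+180-1)·t_tx + 2·t_prop = 181·0.415961 + 2·0.0566667 = 75.4 ms.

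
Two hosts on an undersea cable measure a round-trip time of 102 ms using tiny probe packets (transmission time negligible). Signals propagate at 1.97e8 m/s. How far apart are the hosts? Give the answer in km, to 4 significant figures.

One-way propagation = RTT/2 = 51 ms.
d = s × t = 197000000 × 0.051 = 10050 km.

10050 km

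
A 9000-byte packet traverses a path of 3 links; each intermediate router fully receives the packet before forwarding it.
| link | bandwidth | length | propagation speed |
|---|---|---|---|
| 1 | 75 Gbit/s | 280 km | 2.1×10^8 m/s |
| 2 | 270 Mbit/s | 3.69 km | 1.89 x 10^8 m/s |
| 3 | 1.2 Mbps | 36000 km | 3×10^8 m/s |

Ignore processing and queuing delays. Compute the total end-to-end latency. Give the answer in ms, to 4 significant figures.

181.6 ms

L = 9000 × 8 = 72000 bits.
Transmission delays (L/R per hop): 0.00096, 0.266667, 60 ms; sum = 60.2676 ms.
Propagation delays (d/s per hop): 1.33333, 0.0195238, 120 ms; sum = 121.353 ms.
End-to-end = 181.6 ms.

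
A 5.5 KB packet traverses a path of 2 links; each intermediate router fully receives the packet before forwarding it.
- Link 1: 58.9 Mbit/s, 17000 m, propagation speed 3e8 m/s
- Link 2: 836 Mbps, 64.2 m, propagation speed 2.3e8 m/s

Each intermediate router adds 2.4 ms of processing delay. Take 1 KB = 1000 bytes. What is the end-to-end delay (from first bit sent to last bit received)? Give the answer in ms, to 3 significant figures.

L = 44000 bits.
Transmission delays (L/R per hop): 0.747029, 0.0526316 ms; sum = 0.79966 ms.
Propagation delays (d/s per hop): 0.0566667, 0.00027913 ms; sum = 0.0569458 ms.
Processing at 1 router(s): 1 × 2.4 ms = 2.4 ms.
End-to-end = 3.26 ms.

3.26 ms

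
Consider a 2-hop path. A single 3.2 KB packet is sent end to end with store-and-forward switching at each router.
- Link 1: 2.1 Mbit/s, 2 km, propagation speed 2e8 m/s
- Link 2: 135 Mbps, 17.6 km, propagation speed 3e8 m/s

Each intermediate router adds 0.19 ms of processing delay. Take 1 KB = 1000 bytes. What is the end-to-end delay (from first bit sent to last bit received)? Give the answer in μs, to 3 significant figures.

12600 μs

L = 25600 bits.
Transmission delays (L/R per hop): 12190.5, 189.63 μs; sum = 12380.1 μs.
Propagation delays (d/s per hop): 10, 58.6667 μs; sum = 68.6667 μs.
Processing at 1 router(s): 1 × 0.19 ms = 190 μs.
End-to-end = 12600 μs.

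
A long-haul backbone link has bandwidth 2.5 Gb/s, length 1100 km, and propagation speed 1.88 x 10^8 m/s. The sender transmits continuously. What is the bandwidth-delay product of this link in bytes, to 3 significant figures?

1830000 bytes

Propagation delay = 1100000 / 188000000 = 0.00585106 s.
BDP = R × t_prop = 2500000000 × 0.00585106 = 14627700 bits.
In bytes: 14627700/8 = 1830000 bytes.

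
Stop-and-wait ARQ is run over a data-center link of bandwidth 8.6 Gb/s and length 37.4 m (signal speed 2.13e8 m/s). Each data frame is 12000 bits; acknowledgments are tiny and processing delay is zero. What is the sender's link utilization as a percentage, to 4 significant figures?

79.89 %

t_tx = L/R = 12000/8600000000 = 1.39535e-06 s.
t_prop = 37.4/213000000 = 1.75587e-07 s; RTT = 3.51174e-07 s.
Cycle = t_tx + RTT = 1.74652e-06 s.
Utilization = t_tx / cycle = 1.39535e-06/1.74652e-06 = 79.89 %.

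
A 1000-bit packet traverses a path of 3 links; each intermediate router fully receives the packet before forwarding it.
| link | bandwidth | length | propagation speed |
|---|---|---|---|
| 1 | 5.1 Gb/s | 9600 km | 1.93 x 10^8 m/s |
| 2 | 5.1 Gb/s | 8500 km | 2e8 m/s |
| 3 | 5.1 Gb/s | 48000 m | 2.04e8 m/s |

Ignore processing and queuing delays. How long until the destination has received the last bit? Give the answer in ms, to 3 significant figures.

92.5 ms

Transmission delay per hop = L/R = 1000/5100000000 = 0.000196078 ms; 3 hops → 0.000588235 ms.
Propagation delays (d/s per hop): 49.7409, 42.5, 0.235294 ms; sum = 92.4762 ms.
End-to-end = 92.5 ms.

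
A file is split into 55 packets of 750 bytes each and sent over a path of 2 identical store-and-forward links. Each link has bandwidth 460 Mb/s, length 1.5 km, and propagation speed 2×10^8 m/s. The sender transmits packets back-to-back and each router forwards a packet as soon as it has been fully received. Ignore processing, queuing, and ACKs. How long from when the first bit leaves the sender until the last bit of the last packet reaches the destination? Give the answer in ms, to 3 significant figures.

Per-hop transmission t_tx = L/R = 6000/460000000 = 0.0130435 ms.
Per-hop propagation t_prop = 1500/200000000 = 0.0075 ms.
Pipeline fill: first packet needs 2·t_tx to clear all hops; remaining 54 packets each add one t_tx.
Total = (2+55-1)·t_tx + 2·t_prop = 56·0.0130435 + 2·0.0075 = 0.745 ms.

0.745 ms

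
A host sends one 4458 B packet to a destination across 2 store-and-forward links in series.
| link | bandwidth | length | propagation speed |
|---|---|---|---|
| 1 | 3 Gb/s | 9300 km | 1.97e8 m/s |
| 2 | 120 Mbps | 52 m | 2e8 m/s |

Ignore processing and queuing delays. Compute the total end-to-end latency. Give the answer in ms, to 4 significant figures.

47.52 ms

L = 4458 × 8 = 35664 bits.
Transmission delays (L/R per hop): 0.011888, 0.2972 ms; sum = 0.309088 ms.
Propagation delays (d/s per hop): 47.2081, 0.00026 ms; sum = 47.2084 ms.
End-to-end = 47.52 ms.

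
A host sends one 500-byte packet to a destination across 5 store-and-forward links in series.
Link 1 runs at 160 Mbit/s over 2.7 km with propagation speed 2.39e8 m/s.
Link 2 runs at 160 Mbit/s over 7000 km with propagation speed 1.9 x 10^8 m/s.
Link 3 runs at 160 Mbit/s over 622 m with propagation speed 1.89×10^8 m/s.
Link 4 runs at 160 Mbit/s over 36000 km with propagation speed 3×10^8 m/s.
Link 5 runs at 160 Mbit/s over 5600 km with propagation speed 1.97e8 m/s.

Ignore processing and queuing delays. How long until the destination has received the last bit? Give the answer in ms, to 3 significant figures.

L = 500 × 8 = 4000 bits.
Transmission delay per hop = L/R = 4000/160000000 = 0.025 ms; 5 hops → 0.125 ms.
Propagation delays (d/s per hop): 0.0112971, 36.8421, 0.00329101, 120, 28.4264 ms; sum = 185.283 ms.
End-to-end = 185 ms.

185 ms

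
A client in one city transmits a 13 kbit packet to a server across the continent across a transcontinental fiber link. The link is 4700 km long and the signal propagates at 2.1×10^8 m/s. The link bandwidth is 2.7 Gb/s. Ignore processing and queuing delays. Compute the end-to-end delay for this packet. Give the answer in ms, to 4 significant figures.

22.39 ms

L = 13000 bits.
Transmission delay = L/R = 13000 / 2700000000 = 0.00481481 ms.
Propagation delay = d/s = 4700000 m / 210000000 m/s = 22.381 ms.
Total = 22.39 ms.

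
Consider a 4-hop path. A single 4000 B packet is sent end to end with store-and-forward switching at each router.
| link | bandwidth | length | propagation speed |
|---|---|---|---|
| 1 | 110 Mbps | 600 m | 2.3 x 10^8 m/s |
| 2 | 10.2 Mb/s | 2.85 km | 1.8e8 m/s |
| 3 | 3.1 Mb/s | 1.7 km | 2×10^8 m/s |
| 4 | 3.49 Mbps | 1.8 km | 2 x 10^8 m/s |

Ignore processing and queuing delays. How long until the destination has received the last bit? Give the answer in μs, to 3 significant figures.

23000 μs

L = 4000 × 8 = 32000 bits.
Transmission delays (L/R per hop): 290.909, 3137.25, 10322.6, 9169.05 μs; sum = 22919.8 μs.
Propagation delays (d/s per hop): 2.6087, 15.8333, 8.5, 9 μs; sum = 35.942 μs.
End-to-end = 23000 μs.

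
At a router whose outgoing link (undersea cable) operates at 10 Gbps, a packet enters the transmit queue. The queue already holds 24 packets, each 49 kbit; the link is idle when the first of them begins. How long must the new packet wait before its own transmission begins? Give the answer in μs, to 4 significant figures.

117.6 μs

Each queued packet: L/R = 49000/10000000000 = 4.9 μs.
24 queued → 117.6 μs.
Queuing delay = 117.6 μs.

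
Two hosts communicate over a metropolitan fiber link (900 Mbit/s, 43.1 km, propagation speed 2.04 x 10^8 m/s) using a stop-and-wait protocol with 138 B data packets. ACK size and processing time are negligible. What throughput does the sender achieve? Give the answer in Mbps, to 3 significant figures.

2.61 Mbps

t_tx = L/R = 1104/900000000 = 1.22667e-06 s.
t_prop = 43100/204000000 = 0.000211275 s; RTT = 0.000422549 s.
Cycle = t_tx + RTT = 0.000423776 s.
Throughput = L / cycle = 1104 / 0.000423776 = 2.61 Mbps.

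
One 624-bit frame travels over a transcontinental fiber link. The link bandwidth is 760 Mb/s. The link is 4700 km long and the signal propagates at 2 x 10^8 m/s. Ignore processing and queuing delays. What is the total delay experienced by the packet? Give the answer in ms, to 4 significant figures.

Transmission delay = L/R = 624 / 760000000 = 0.000821053 ms.
Propagation delay = d/s = 4700000 m / 200000000 m/s = 23.5 ms.
Total = 23.50 ms.

23.50 ms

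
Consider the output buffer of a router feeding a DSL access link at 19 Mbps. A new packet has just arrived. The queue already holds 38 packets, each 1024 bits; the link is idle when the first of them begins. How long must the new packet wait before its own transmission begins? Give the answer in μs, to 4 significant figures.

Each queued packet: L/R = 1024/19000000 = 53.8947 μs.
38 queued → 2048 μs.
Queuing delay = 2048 μs.

2048 μs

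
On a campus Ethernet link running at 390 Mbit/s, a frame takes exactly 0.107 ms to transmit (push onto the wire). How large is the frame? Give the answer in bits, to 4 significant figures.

41730 bits

L = R × t_tx = 390000000 b/s × 0.000107 s = 41730 bits.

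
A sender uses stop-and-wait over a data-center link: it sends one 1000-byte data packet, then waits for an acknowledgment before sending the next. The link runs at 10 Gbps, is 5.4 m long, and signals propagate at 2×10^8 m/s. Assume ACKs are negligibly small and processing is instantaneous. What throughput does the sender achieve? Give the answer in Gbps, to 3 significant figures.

9.37 Gbps

t_tx = L/R = 8000/10000000000 = 8e-07 s.
t_prop = 5.4/200000000 = 2.7e-08 s; RTT = 5.4e-08 s.
Cycle = t_tx + RTT = 8.54e-07 s.
Throughput = L / cycle = 8000 / 8.54e-07 = 9.37 Gbps.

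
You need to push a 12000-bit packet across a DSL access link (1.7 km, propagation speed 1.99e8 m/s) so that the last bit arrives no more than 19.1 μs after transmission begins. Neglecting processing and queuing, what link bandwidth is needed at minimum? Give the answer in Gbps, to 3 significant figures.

Propagation delay = 1700 / 199000000 = 8.54271 μs.
Transmission budget = 19.1 − 8.54271 = 10.5573 μs.
R ≥ L / t_tx = 12000 bits / 1.05573e-05 s = 1.14 Gbps.

1.14 Gbps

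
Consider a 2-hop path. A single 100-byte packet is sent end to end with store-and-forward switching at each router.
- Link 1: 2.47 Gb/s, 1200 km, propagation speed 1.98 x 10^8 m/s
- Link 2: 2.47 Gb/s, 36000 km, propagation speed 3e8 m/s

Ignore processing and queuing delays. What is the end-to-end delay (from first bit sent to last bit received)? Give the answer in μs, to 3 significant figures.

126000 μs

L = 100 × 8 = 800 bits.
Transmission delay per hop = L/R = 800/2470000000 = 0.323887 μs; 2 hops → 0.647773 μs.
Propagation delays (d/s per hop): 6060.61, 120000 μs; sum = 126061 μs.
End-to-end = 126000 μs.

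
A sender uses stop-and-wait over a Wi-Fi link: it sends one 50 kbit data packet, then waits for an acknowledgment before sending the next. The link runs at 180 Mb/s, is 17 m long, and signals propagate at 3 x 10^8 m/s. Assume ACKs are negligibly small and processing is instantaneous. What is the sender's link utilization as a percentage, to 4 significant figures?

99.96 %

t_tx = L/R = 50000/180000000 = 0.000277778 s.
t_prop = 17/300000000 = 5.66667e-08 s; RTT = 1.13333e-07 s.
Cycle = t_tx + RTT = 0.000277891 s.
Utilization = t_tx / cycle = 0.000277778/0.000277891 = 99.96 %.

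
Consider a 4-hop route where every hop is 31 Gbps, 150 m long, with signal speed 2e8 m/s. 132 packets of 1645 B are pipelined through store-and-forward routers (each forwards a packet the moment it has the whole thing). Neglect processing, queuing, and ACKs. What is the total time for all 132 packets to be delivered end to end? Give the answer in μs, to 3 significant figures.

Per-hop transmission t_tx = L/R = 13160/31000000000 = 0.424516 μs.
Per-hop propagation t_prop = 150/200000000 = 0.75 μs.
Pipeline fill: first packet needs 4·t_tx to clear all hops; remaining 131 packets each add one t_tx.
Total = (4+132-1)·t_tx + 4·t_prop = 135·0.424516 + 4·0.75 = 60.3 μs.

60.3 μs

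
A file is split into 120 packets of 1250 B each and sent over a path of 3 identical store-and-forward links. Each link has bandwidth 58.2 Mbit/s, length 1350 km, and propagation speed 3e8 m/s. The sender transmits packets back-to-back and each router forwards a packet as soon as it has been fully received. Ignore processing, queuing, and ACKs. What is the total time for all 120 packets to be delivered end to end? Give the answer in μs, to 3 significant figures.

Per-hop transmission t_tx = L/R = 10000/58200000 = 171.821 μs.
Per-hop propagation t_prop = 1350000/300000000 = 4500 μs.
Pipeline fill: first packet needs 3·t_tx to clear all hops; remaining 119 packets each add one t_tx.
Total = (3+120-1)·t_tx + 3·t_prop = 122·171.821 + 3·4500 = 34500 μs.

34500 μs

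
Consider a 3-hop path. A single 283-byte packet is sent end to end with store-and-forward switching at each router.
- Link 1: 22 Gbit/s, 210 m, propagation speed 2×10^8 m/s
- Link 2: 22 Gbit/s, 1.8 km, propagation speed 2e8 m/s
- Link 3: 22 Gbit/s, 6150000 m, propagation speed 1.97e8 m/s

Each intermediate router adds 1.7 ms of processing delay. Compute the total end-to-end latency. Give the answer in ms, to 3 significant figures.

L = 283 × 8 = 2264 bits.
Transmission delay per hop = L/R = 2264/22000000000 = 0.000102909 ms; 3 hops → 0.000308727 ms.
Propagation delays (d/s per hop): 0.00105, 0.009, 31.2183 ms; sum = 31.2283 ms.
Processing at 2 router(s): 2 × 1.7 ms = 3.4 ms.
End-to-end = 34.6 ms.

34.6 ms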